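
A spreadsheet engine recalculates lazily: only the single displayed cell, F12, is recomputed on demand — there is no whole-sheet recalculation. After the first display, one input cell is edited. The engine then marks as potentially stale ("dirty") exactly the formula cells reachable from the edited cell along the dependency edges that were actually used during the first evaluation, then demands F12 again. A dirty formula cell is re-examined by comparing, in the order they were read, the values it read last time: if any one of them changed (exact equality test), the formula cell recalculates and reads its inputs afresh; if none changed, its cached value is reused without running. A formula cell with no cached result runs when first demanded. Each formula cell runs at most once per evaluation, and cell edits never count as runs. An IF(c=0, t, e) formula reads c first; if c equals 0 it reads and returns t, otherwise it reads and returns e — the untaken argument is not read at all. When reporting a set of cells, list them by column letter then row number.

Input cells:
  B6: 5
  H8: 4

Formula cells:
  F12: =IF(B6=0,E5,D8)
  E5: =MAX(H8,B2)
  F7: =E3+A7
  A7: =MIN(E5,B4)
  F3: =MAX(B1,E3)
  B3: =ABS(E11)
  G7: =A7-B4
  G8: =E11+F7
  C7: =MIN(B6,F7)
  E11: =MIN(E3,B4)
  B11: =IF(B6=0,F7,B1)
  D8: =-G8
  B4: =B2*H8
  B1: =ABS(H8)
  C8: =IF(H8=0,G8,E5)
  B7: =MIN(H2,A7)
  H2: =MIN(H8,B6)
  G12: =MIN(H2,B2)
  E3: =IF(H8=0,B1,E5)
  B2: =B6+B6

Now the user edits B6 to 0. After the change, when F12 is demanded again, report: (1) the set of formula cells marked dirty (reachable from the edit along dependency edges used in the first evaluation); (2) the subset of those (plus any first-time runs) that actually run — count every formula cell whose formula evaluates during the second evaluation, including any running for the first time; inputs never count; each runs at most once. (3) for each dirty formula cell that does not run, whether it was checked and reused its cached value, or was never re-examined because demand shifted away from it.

First evaluation (everything demanded from the output):
  B2 = 5 + 5 = 10
  B4 = 10 * 4 = 40
  E5 = MAX(4, 10) = 10
  A7 = MIN(10, 40) = 10
  E3 = IF(H8=0: H8=4 -> else branch E5) = 10
  E11 = MIN(10, 40) = 10
  F7 = 10 + 10 = 20
  G8 = 10 + 20 = 30
  D8 = -(30) = -30
  F12 = IF(B6=0: B6=5 -> else branch D8) = -30

Propagation after the edit:
  B2: runs — B6 5->0; B6 5->0; result 0.
  B4: marked dirty but never re-examined — demand shifted away from it.
  E5: runs — B2 10->0; result 4.
  A7: marked dirty but never re-examined — demand shifted away from it.
  E3: marked dirty but never re-examined — demand shifted away from it.
  E11: marked dirty but never re-examined — demand shifted away from it.
  F7: marked dirty but never re-examined — demand shifted away from it.
  G8: marked dirty but never re-examined — demand shifted away from it.
  D8: marked dirty but never re-examined — demand shifted away from it.
  F12: runs — B6 5->0; result 4.

Key observation: a condition flipped, so demand moved to the other branch — A7, B4, D8, E3, E11, F7, G8 are never re-examined.

Marked dirty: A7, B2, B4, D8, E3, E5, E11, F7, F12, G8.
Formula cells that run: B2, E5, F12 — 3 in total.
Never re-examined (demand shifted away): A7, B4, D8, E3, E11, F7, G8.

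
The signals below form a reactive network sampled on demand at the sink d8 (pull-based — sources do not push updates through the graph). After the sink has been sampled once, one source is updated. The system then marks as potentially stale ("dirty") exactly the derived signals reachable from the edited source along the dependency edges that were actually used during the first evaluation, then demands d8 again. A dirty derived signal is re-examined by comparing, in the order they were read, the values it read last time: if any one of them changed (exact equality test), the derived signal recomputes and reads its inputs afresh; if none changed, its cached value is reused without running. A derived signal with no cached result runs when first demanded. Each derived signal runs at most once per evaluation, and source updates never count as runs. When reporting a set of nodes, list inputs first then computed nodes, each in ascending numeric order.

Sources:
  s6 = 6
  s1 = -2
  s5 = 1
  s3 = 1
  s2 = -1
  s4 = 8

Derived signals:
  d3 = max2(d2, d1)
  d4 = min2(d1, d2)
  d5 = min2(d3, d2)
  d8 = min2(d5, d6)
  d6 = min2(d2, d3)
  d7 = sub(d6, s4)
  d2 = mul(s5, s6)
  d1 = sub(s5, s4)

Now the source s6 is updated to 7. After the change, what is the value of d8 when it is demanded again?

d8 now evaluates to 7.

Initial pass — values computed on the first demand:
  d1 = sub(1, 8) = -7
  d2 = mul(1, 6) = 6
  d3 = max2(6, -7) = 6
  d5 = min2(6, 6) = 6
  d6 = min2(6, 6) = 6
  d8 = min2(6, 6) = 6

Second demand — change propagation:
  d2: re-runs because s6 6->7; new result 7.
  d3: re-runs because d2 6->7; new result 7.
  d5: re-runs because d3 6->7; d2 6->7; new result 7.
  d6: re-runs because d2 6->7; d3 6->7; new result 7.
  d8: re-runs because d5 6->7; d6 6->7; new result 7.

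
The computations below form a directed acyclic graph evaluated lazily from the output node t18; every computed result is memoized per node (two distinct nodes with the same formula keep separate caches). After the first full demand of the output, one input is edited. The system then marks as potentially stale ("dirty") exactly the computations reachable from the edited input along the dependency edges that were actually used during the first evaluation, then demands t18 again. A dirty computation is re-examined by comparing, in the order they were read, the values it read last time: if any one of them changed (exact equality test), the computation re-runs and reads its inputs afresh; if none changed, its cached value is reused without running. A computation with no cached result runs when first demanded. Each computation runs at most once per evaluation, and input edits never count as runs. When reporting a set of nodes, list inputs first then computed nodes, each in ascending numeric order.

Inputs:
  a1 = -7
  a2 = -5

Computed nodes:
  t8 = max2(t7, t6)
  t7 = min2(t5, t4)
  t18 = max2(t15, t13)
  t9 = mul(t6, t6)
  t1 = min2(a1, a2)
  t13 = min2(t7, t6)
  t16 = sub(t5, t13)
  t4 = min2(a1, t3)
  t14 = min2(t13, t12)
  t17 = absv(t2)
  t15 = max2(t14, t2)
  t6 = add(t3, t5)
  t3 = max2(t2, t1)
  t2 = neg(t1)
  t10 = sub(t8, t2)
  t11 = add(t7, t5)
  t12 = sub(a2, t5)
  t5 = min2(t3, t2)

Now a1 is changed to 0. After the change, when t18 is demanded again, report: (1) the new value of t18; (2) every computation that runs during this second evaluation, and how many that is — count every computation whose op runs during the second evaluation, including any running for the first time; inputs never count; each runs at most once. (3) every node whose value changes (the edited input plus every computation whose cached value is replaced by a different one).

Demanding t18 again yields 5.
12 computations run: t1, t2, t3, t4, t5, t6, t7, t12, t13, t14, t15, t18.
The nodes whose values change: a1, t1, t2, t3, t4, t5, t6, t7, t12, t13, t14, t15, t18.

First demand of the output computes:
  t1 = min2(-7, -5) = -7
  t2 = neg(-7) = 7
  t3 = max2(7, -7) = 7
  t4 = min2(-7, 7) = -7
  t5 = min2(7, 7) = 7
  t6 = add(7, 7) = 14
  t7 = min2(7, -7) = -7
  t12 = sub(-5, 7) = -12
  t13 = min2(-7, 14) = -7
  t14 = min2(-7, -12) = -12
  t15 = max2(-12, 7) = 7
  t18 = max2(7, -7) = 7

After the edit, cleaning proceeds:
  t1: a read changed (a1 -7->0) — executes, giving -5.
  t2: a read changed (t1 -7->-5) — executes, giving 5.
  t3: a read changed (t2 7->5; t1 -7->-5) — executes, giving 5.
  t4: a read changed (a1 -7->0; t3 7->5) — executes, giving 0.
  t5: a read changed (t3 7->5; t2 7->5) — executes, giving 5.
  t6: a read changed (t3 7->5; t5 7->5) — executes, giving 10.
  t7: a read changed (t5 7->5; t4 -7->0) — executes, giving 0.
  t12: a read changed (t5 7->5) — executes, giving -10.
  t13: a read changed (t7 -7->0; t6 14->10) — executes, giving 0.
  t14: a read changed (t13 -7->0; t12 -12->-10) — executes, giving -10.
  t15: a read changed (t14 -12->-10; t2 7->5) — executes, giving 5.
  t18: a read changed (t15 7->5; t13 -7->0) — executes, giving 5.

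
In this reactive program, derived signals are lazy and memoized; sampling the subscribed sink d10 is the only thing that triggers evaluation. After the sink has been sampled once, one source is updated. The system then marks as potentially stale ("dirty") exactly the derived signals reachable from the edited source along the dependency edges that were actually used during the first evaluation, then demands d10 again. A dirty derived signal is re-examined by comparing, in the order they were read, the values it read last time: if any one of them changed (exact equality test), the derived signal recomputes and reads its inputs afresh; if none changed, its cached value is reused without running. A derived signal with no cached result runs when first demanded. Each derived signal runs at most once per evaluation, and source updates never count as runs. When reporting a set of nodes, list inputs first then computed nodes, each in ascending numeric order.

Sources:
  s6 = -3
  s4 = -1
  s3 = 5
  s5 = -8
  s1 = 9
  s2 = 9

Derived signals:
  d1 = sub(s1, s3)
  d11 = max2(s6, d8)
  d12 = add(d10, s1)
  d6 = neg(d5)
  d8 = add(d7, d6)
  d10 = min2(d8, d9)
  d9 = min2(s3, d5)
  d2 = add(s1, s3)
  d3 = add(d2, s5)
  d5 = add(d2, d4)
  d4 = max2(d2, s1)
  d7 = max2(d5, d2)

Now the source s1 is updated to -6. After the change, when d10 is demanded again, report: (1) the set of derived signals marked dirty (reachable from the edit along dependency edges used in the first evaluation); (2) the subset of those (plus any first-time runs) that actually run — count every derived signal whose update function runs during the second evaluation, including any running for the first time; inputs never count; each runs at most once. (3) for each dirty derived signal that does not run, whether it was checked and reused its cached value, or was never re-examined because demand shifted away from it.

First demand of the output computes:
  d2 = add(9, 5) = 14
  d4 = max2(14, 9) = 14
  d5 = add(14, 14) = 28
  d6 = neg(28) = -28
  d7 = max2(28, 14) = 28
  d8 = add(28, -28) = 0
  d9 = min2(5, 28) = 5
  d10 = min2(0, 5) = 0

After the edit, cleaning proceeds:
  d2: a read changed (s1 9->-6) — executes, giving -1.
  d4: a read changed (d2 14->-1; s1 9->-6) — executes, giving -1.
  d5: a read changed (d2 14->-1; d4 14->-1) — executes, giving -2.
  d6: a read changed (d5 28->-2) — executes, giving 2.
  d7: a read changed (d5 28->-2; d2 14->-1) — executes, giving -1.
  d8: a read changed (d7 28->-1; d6 -28->2) — executes, giving 1.
  d9: a read changed (d5 28->-2) — executes, giving -2.
  d10: a read changed (d8 0->1; d9 5->-2) — executes, giving -2.

The edit dirties: d2, d4, d5, d6, d7, d8, d9, d10.
8 derived signals run: d2, d4, d5, d6, d7, d8, d9, d10.
No dirty derived signal escaped a run.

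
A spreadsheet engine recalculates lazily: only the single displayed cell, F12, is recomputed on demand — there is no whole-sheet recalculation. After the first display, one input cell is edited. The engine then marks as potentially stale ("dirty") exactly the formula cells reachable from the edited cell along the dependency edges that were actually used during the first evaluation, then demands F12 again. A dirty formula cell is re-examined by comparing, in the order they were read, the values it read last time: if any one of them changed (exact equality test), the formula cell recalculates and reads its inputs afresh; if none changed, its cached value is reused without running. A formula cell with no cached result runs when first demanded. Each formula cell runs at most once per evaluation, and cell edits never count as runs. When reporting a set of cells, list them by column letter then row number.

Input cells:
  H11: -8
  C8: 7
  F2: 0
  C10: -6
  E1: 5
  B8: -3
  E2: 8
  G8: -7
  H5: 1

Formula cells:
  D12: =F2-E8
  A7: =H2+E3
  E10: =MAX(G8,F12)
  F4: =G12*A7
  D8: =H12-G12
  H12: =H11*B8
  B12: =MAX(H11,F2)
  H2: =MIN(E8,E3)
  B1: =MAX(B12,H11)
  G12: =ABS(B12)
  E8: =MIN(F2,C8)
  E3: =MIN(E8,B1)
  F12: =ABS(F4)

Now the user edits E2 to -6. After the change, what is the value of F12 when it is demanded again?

New value of F12: 0.
Key observation: E2 is never demanded by the output, so the edit triggers no recomputation at all.

First evaluation (everything demanded from the output):
  B12 = MAX(-8, 0) = 0
  B1 = MAX(0, -8) = 0
  E8 = MIN(0, 7) = 0
  E3 = MIN(0, 0) = 0
  G12 = ABS(0) = 0
  H2 = MIN(0, 0) = 0
  A7 = 0 + 0 = 0
  F4 = 0 * 0 = 0
  F12 = ABS(0) = 0

Propagation after the edit:
  E2 feeds no computation that the output demands — nothing is marked dirty and nothing runs.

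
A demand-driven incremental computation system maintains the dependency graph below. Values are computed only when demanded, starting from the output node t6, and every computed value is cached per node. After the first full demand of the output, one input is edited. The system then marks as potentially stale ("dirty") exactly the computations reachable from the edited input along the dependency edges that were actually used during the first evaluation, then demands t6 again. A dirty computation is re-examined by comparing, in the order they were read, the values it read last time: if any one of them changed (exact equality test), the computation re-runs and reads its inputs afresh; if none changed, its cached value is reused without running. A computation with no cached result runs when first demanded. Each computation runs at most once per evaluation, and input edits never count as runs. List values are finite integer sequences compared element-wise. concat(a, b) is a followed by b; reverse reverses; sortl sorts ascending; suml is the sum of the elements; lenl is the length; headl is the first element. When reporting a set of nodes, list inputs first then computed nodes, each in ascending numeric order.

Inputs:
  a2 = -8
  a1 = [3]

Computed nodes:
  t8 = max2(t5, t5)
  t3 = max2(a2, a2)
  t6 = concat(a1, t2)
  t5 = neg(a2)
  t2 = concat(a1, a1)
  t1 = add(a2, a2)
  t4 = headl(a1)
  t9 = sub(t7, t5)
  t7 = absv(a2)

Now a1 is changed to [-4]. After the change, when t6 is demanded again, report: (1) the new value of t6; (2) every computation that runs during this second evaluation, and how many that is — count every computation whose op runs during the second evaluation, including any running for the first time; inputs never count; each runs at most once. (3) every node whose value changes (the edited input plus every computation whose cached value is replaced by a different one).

First evaluation (everything demanded from the output):
  t2 = concat([3], [3]) = [3, 3]
  t6 = concat([3], [3, 3]) = [3, 3, 3]

Propagation after the edit:
  t2: runs — a1 [3]->[-4]; a1 [3]->[-4]; result [-4, -4].
  t6: runs — a1 [3]->[-4]; t2 [3, 3]->[-4, -4]; result [-4, -4, -4].

New value of t6: [-4, -4, -4].
Computations that run: t2, t6 — 2 in total.
Values that change: a1, t2, t6.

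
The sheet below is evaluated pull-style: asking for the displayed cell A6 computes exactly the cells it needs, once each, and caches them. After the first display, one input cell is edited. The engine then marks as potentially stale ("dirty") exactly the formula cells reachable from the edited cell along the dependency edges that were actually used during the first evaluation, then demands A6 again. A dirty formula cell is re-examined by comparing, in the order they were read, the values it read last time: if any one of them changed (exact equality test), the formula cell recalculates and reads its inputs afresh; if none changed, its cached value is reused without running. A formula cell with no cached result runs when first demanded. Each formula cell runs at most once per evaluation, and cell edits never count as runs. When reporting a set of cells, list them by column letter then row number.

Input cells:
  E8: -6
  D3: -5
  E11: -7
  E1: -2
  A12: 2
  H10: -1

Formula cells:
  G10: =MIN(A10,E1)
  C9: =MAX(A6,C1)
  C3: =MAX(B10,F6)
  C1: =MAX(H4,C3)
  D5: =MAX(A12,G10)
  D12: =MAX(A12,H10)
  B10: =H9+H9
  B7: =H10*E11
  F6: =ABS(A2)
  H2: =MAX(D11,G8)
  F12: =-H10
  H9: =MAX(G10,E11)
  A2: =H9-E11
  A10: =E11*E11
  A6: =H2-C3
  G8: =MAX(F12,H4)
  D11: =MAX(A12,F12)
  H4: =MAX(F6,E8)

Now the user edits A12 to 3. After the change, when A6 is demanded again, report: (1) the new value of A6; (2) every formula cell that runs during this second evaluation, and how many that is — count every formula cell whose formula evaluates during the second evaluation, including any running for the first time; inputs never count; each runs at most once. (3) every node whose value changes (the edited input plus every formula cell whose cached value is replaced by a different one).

Demanding A6 again yields 0.
2 formula cells run: D11, H2.
The nodes whose values change: A12, D11.
Note the absorption at H2: it re-runs yet its value is the same, leaving the output's value untouched.

First demand of the output computes:
  A10 = -7 * -7 = 49
  F12 = -(-1) = 1
  D11 = MAX(2, 1) = 2
  G10 = MIN(49, -2) = -2
  H9 = MAX(-2, -7) = -2
  A2 = -2 - -7 = 5
  B10 = -2 + -2 = -4
  F6 = ABS(5) = 5
  C3 = MAX(-4, 5) = 5
  H4 = MAX(5, -6) = 5
  G8 = MAX(1, 5) = 5
  H2 = MAX(2, 5) = 5
  A6 = 5 - 5 = 0

After the edit, cleaning proceeds:
  D11: a read changed (A12 2->3) — executes, giving 3.
  H2: a read changed (D11 2->3) — executes, giving 5 — identical to its old value.
  A6: dirty, but its reads are unchanged (H2 unchanged, C3 unchanged); cached 0 stands.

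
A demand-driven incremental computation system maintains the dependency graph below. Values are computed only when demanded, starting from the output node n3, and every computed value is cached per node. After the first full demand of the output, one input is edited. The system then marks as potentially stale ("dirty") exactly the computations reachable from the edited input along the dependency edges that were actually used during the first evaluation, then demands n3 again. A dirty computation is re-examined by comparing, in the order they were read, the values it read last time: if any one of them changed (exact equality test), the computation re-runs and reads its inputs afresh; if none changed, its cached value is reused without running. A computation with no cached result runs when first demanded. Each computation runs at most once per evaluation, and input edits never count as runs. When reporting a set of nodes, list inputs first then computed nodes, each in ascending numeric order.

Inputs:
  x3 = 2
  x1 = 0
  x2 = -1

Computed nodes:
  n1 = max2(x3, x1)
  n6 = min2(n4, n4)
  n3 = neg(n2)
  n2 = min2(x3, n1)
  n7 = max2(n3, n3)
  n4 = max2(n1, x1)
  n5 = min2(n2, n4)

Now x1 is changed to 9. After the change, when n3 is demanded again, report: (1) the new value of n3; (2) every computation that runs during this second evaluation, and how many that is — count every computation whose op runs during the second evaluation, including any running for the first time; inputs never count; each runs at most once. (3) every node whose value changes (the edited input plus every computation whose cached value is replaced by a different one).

First evaluation (everything demanded from the output):
  n1 = max2(2, 0) = 2
  n2 = min2(2, 2) = 2
  n3 = neg(2) = -2

Propagation after the edit:
  n1: runs — x1 0->9; result 9.
  n2: runs — n1 2->9; result 2 (same value as before).
  n3: checked — values it read are unchanged (n2 unchanged); reused cached -2 without running.

Key observation: the change is absorbed at n2 — it re-runs but produces the same value, and the output's value is unchanged.

New value of n3: -2.
Computations that run: n1, n2 — 2 in total.
Values that change: x1, n1.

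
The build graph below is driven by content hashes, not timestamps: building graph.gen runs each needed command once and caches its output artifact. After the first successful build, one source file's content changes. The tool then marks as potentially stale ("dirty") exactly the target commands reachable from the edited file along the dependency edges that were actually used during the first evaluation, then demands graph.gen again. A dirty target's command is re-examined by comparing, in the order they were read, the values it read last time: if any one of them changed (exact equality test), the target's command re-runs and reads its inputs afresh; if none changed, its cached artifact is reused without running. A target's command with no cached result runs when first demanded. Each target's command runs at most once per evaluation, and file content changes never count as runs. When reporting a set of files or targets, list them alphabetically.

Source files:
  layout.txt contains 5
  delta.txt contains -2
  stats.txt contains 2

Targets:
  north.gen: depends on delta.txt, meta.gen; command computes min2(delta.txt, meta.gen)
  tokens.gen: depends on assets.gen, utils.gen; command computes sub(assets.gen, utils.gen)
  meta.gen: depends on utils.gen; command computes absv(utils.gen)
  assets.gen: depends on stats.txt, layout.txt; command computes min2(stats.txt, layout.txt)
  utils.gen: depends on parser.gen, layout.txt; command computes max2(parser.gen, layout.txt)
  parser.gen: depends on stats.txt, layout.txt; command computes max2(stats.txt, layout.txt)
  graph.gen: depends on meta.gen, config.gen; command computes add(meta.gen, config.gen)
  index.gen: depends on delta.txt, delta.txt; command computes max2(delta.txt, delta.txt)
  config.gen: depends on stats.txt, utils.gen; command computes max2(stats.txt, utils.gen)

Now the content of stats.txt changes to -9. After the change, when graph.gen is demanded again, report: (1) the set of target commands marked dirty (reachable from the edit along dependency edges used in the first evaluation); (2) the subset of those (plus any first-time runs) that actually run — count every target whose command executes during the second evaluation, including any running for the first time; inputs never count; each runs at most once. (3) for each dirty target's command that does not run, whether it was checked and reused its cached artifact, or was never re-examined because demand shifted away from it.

Dirty set: config.gen, graph.gen, meta.gen, parser.gen, utils.gen.
Run set: config.gen, parser.gen (2 run).
Re-examined without running (cache reused): graph.gen, meta.gen, utils.gen.
The important point: at utils.gen every value read last time is unchanged, so the dirty flag clears without a run.

Initial pass — values computed on the first demand:
  parser.gen = max2(2, 5) = 5
  utils.gen = max2(5, 5) = 5
  config.gen = max2(2, 5) = 5
  meta.gen = absv(5) = 5
  graph.gen = add(5, 5) = 10

Second demand — change propagation:
  parser.gen: re-runs because stats.txt 2->-9; new result 5 (unchanged).
  utils.gen: re-examined; everything it read last time is the same (parser.gen unchanged, layout.txt unchanged) — cache 5 kept, no run.
  config.gen: re-runs because stats.txt 2->-9; new result 5 (unchanged).
  meta.gen: re-examined; everything it read last time is the same (utils.gen unchanged) — cache 5 kept, no run.
  graph.gen: re-examined; everything it read last time is the same (meta.gen unchanged, config.gen unchanged) — cache 10 kept, no run.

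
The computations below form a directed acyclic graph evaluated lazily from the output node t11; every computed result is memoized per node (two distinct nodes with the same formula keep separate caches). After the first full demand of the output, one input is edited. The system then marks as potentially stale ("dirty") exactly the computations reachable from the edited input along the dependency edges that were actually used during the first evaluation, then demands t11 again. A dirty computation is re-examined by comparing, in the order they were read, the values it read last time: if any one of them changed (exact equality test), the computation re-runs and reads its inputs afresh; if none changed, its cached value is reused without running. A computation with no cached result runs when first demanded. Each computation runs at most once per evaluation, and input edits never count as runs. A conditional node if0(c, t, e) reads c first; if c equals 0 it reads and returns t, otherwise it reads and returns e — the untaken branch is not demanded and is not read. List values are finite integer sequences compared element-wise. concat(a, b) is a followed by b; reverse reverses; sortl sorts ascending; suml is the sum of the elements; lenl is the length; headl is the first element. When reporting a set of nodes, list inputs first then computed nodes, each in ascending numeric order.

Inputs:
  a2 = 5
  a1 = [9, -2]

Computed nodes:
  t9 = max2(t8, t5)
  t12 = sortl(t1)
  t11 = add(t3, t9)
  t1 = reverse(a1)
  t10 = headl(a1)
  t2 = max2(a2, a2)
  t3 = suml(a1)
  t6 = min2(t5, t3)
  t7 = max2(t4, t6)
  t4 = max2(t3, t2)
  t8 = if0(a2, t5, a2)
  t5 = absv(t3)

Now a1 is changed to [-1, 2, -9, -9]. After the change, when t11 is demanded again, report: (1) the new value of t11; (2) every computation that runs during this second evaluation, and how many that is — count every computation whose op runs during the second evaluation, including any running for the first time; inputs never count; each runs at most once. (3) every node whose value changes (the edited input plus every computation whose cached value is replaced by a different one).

Demanding t11 again yields 0.
4 computations run: t3, t5, t9, t11.
The nodes whose values change: a1, t3, t5, t9, t11.

First demand of the output computes:
  t3 = suml([9, -2]) = 7
  t5 = absv(7) = 7
  t8 = if0(a2=5 -> else branch a2) = 5
  t9 = max2(5, 7) = 7
  t11 = add(7, 7) = 14

After the edit, cleaning proceeds:
  t3: a read changed (a1 [9, -2]->[-1, 2, -9, -9]) — executes, giving -17.
  t5: a read changed (t3 7->-17) — executes, giving 17.
  t9: a read changed (t5 7->17) — executes, giving 17.
  t11: a read changed (t3 7->-17; t9 7->17) — executes, giving 0.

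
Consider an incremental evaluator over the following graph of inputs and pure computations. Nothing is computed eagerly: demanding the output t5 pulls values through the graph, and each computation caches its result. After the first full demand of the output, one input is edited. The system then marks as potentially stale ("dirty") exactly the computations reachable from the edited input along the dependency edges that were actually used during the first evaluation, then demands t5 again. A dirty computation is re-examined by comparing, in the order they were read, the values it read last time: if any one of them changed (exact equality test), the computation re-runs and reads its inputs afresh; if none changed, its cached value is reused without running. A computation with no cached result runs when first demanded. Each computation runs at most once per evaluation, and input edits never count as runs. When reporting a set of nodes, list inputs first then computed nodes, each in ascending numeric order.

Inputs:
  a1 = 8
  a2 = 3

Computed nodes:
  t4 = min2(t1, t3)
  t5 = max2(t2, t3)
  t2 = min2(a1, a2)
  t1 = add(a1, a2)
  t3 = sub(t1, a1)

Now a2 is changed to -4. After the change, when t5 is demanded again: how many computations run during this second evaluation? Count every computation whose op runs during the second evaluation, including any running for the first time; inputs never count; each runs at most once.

Initial pass — values computed on the first demand:
  t1 = add(8, 3) = 11
  t2 = min2(8, 3) = 3
  t3 = sub(11, 8) = 3
  t5 = max2(3, 3) = 3

Second demand — change propagation:
  t1: re-runs because a2 3->-4; new result 4.
  t2: re-runs because a2 3->-4; new result -4.
  t3: re-runs because t1 11->4; new result -4.
  t5: re-runs because t2 3->-4; t3 3->-4; new result -4.

Run set: t1, t2, t3, t5 (4 run).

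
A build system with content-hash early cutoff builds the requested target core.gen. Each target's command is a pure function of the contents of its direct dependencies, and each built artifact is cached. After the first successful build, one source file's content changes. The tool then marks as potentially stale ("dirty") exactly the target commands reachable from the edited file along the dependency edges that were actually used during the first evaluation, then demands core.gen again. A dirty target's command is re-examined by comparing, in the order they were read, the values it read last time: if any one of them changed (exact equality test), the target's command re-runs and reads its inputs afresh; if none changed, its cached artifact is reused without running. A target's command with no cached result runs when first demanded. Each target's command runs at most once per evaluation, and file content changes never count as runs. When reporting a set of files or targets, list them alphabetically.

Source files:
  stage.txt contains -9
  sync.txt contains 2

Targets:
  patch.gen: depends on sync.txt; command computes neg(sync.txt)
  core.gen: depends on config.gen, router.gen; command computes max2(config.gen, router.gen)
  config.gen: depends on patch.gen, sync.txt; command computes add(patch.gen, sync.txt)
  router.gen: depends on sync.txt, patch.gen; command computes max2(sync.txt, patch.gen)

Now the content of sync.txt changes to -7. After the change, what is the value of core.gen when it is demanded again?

First evaluation (everything demanded from the output):
  patch.gen = neg(2) = -2
  config.gen = add(-2, 2) = 0
  router.gen = max2(2, -2) = 2
  core.gen = max2(0, 2) = 2

Propagation after the edit:
  patch.gen: runs — sync.txt 2->-7; result 7.
  config.gen: runs — patch.gen -2->7; sync.txt 2->-7; result 0 (same value as before).
  router.gen: runs — sync.txt 2->-7; patch.gen -2->7; result 7.
  core.gen: runs — router.gen 2->7; result 7.

New value of core.gen: 7.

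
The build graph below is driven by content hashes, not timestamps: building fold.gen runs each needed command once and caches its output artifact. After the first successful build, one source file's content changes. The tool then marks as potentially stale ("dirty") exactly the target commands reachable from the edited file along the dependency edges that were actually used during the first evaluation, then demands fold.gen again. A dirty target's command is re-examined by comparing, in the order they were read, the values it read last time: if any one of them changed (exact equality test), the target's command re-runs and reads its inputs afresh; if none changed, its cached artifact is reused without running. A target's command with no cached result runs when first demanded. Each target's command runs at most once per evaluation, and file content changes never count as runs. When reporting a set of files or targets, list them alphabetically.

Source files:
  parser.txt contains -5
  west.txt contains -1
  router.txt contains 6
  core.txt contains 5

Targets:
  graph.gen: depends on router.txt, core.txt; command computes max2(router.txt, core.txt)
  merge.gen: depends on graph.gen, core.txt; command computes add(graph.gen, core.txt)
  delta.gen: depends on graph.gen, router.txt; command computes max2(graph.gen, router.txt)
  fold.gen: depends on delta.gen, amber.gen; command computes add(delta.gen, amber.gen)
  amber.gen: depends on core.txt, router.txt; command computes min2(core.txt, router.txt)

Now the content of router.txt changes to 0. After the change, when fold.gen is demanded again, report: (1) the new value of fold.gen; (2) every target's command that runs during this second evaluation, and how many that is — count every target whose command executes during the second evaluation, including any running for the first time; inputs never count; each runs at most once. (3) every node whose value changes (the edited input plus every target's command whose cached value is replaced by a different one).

fold.gen now evaluates to 5.
Run set: amber.gen, delta.gen, fold.gen, graph.gen (4 run).
Changed values: amber.gen, delta.gen, fold.gen, graph.gen, router.txt.

Initial pass — values computed on the first demand:
  amber.gen = min2(5, 6) = 5
  graph.gen = max2(6, 5) = 6
  delta.gen = max2(6, 6) = 6
  fold.gen = add(6, 5) = 11

Second demand — change propagation:
  amber.gen: re-runs because router.txt 6->0; new result 0.
  graph.gen: re-runs because router.txt 6->0; new result 5.
  delta.gen: re-runs because graph.gen 6->5; router.txt 6->0; new result 5.
  fold.gen: re-runs because delta.gen 6->5; amber.gen 5->0; new result 5.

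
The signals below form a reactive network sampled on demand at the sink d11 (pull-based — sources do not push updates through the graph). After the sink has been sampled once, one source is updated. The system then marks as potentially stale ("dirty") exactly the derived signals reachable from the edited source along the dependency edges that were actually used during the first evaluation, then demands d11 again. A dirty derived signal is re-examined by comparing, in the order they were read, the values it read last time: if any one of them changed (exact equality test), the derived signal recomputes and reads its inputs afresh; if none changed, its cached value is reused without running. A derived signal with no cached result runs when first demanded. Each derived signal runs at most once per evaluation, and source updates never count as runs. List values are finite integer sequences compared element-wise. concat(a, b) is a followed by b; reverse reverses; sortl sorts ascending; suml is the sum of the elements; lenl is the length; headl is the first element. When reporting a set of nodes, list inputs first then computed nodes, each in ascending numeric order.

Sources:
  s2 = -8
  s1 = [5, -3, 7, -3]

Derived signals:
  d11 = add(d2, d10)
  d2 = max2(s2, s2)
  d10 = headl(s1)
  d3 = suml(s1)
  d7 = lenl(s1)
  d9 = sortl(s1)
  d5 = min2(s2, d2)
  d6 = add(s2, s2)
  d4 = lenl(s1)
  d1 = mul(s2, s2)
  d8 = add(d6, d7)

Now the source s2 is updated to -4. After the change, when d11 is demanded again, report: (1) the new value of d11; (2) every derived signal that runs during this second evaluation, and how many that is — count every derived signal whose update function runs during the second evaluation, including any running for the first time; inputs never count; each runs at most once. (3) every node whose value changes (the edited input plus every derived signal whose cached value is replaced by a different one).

d11 now evaluates to 1.
Run set: d2, d11 (2 run).
Changed values: s2, d2, d11.

Initial pass — values computed on the first demand:
  d2 = max2(-8, -8) = -8
  d10 = headl([5, -3, 7, -3]) = 5
  d11 = add(-8, 5) = -3

Second demand — change propagation:
  d2: re-runs because s2 -8->-4; s2 -8->-4; new result -4.
  d11: re-runs because d2 -8->-4; new result 1.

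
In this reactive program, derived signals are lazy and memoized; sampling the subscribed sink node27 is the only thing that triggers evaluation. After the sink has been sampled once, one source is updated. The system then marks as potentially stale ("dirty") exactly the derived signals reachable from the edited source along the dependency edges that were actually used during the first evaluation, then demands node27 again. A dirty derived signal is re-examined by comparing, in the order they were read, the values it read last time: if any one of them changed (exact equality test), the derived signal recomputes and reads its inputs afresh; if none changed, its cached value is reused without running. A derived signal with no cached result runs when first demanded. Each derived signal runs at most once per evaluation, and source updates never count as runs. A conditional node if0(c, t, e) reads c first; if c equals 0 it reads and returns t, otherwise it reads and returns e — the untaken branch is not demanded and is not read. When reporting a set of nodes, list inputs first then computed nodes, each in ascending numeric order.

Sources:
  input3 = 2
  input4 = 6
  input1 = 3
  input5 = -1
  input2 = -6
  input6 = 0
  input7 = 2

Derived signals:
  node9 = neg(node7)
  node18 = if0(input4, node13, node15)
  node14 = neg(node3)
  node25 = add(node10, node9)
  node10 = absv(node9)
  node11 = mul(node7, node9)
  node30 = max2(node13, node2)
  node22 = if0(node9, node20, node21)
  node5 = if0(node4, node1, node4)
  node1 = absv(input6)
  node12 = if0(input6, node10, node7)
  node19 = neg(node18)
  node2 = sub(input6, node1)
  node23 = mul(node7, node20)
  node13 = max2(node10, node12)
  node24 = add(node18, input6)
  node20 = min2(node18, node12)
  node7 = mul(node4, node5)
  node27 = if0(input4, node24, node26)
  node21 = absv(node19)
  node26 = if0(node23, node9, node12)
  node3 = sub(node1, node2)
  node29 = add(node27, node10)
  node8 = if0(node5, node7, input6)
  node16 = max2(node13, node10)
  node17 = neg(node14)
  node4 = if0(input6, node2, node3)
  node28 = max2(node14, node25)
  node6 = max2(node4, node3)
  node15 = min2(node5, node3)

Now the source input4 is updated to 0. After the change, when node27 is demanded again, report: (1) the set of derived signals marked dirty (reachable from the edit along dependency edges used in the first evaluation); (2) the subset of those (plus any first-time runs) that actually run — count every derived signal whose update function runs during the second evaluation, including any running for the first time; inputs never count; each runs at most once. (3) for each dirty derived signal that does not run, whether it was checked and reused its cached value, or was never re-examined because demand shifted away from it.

First demand of the output computes:
  node1 = absv(0) = 0
  node2 = sub(0, 0) = 0
  node3 = sub(0, 0) = 0
  node4 = if0(input6=0 -> then branch node2) = 0
  node5 = if0(node4=0 -> then branch node1) = 0
  node7 = mul(0, 0) = 0
  node9 = neg(0) = 0
  node10 = absv(0) = 0
  node12 = if0(input6=0 -> then branch node10) = 0
  node15 = min2(0, 0) = 0
  node18 = if0(input4=6 -> else branch node15) = 0
  node20 = min2(0, 0) = 0
  node23 = mul(0, 0) = 0
  node26 = if0(node23=0 -> then branch node9) = 0
  node27 = if0(input4=6 -> else branch node26) = 0

After the edit, cleaning proceeds:
  node13: had never run; runs now, result 0.
  node18: a read changed (input4 6->0) — executes, giving 0 — identical to its old value.
  node20: stays stale; no demand reaches it after the flip.
  node23: stays stale; no demand reaches it after the flip.
  node24: had never run; runs now, result 0.
  node26: stays stale; no demand reaches it after the flip.
  node27: a read changed (input4 6->0) — executes, giving 0 — identical to its old value.

Note the branch switch — demand abandons node20, node23, node26, which are never re-examined.

The edit dirties: node18, node20, node23, node26, node27.
4 derived signals run: node13, node18, node24, node27.
Unvisited dirty nodes (no longer demanded): node20, node23, node26.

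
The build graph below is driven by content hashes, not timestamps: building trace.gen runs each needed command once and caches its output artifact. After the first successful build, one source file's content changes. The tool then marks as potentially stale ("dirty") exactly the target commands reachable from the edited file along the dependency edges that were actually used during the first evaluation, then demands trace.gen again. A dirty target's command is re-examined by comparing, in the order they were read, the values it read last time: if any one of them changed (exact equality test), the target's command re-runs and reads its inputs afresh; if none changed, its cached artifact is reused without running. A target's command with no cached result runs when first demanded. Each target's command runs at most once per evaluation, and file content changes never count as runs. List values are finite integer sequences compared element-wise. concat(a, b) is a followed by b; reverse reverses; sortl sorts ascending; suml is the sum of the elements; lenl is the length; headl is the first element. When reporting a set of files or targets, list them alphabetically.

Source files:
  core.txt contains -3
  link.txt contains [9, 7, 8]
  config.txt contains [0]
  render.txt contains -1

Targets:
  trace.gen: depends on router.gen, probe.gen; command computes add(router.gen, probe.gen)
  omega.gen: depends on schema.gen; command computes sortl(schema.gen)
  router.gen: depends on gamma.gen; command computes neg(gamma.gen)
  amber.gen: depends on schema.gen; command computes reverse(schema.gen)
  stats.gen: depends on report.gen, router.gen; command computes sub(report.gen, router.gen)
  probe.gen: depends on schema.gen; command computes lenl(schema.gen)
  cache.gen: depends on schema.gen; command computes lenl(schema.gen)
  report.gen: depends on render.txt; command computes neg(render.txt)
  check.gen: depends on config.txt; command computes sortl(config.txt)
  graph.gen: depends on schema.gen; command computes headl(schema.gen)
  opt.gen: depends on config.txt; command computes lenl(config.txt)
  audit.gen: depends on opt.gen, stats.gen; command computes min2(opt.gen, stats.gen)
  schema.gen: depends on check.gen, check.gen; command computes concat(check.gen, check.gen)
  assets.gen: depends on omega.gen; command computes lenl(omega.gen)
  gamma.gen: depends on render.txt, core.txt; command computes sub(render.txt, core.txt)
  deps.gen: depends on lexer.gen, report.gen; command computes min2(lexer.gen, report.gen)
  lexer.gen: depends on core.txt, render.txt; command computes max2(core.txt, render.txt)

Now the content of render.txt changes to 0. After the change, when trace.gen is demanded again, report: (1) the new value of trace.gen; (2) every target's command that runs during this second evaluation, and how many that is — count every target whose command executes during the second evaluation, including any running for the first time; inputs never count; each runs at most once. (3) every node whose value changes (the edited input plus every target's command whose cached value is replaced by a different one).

trace.gen now evaluates to -1.
Run set: gamma.gen, router.gen, trace.gen (3 run).
Changed values: gamma.gen, render.txt, router.gen, trace.gen.

Initial pass — values computed on the first demand:
  check.gen = sortl([0]) = [0]
  gamma.gen = sub(-1, -3) = 2
  router.gen = neg(2) = -2
  schema.gen = concat([0], [0]) = [0, 0]
  probe.gen = lenl([0, 0]) = 2
  trace.gen = add(-2, 2) = 0

Second demand — change propagation:
  gamma.gen: re-runs because render.txt -1->0; new result 3.
  router.gen: re-runs because gamma.gen 2->3; new result -3.
  trace.gen: re-runs because router.gen -2->-3; new result -1.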